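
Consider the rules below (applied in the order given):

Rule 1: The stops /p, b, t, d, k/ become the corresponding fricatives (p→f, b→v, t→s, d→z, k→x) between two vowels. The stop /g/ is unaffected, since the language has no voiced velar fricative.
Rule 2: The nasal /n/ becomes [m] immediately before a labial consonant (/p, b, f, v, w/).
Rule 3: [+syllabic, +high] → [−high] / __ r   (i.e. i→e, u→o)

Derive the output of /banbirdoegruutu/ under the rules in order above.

Rule 1 (intervocalic spirantization): /t/ is a stop between vowels /u/ and /u/, so it spirantizes to the fricative [s]. /banbirdoegruutu/ → banbirdoegruusu.
Rule 2 (nasal place assimilation): /n/ precedes the labial consonant /b/, so it assimilates in place to [m]. /banbirdoegruusu/ → bambirdoegruusu.
Rule 3 (pre-rhotic lowering): /i/ is a high vowel immediately before /r/, so it lowers to [e]. /bambirdoegruusu/ → bamberdoegruusu.

bamberdoegruusu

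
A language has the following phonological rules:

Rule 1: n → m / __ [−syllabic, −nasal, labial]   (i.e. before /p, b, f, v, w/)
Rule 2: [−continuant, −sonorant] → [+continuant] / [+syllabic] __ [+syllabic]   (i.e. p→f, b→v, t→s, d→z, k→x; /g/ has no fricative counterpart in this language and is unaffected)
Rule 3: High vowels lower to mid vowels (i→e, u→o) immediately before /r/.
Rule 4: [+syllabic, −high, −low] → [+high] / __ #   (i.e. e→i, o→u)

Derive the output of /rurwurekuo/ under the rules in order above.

rorworexuu

Rule 1 (nasal place assimilation): no segment meets the environment; /rurwurekuo/ is unchanged.
Rule 2 (intervocalic spirantization): /k/ is a stop between vowels /e/ and /u/, so it spirantizes to the fricative [x]. /rurwurekuo/ → rurwurexuo.
Rule 3 (pre-rhotic lowering): /u/ is a high vowel immediately before /r/, so it lowers to [o]. /u/ is a high vowel immediately before /r/, so it lowers to [o]. /rurwurexuo/ → rorworexuo.
Rule 4 (final vowel raising): /o/ is a mid vowel in word-final position, so it raises to [u]. /rorworexuo/ → rorworexuu.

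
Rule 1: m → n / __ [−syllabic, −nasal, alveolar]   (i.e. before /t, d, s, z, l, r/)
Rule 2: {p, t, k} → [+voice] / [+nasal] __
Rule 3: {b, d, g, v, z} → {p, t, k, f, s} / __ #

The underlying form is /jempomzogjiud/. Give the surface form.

jembonzogjiut

Rule 1 (nasal place assimilation): /m/ precedes the alveolar consonant /z/, so it assimilates in place to [n]. /jempomzogjiud/ → jemponzogjiud.
Rule 2 (post-nasal voicing): /p/ is a voiceless stop immediately after the nasal /m/, so it voices to [b]. /jemponzogjiud/ → jembonzogjiud.
Rule 3 (final devoicing): /d/ is a voiced obstruent in word-final position, so it devoices to [t]. /jembonzogjiud/ → jembonzogjiut.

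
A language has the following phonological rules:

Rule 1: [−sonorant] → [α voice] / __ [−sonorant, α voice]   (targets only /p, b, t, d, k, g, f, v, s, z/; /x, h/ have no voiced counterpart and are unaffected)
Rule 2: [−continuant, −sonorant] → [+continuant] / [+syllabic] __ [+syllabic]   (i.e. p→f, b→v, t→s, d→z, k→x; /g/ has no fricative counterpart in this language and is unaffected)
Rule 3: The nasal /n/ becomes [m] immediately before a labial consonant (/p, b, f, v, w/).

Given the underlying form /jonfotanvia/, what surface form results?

jomfosamvia

Rule 1 (regressive voicing assimilation): no segment meets the environment; /jonfotanvia/ is unchanged.
Rule 2 (intervocalic spirantization): /t/ is a stop between vowels /o/ and /a/, so it spirantizes to the fricative [s]. /jonfotanvia/ → jonfosanvia.
Rule 3 (nasal place assimilation): /n/ precedes the labial consonant /f/, so it assimilates in place to [m]. /n/ precedes the labial consonant /v/, so it assimilates in place to [m]. /jonfosanvia/ → jomfosamvia.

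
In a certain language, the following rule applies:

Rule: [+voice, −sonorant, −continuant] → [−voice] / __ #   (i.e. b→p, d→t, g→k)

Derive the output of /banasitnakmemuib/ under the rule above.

Scanning /banasitnakmemuib/: /b/ at position 1 is not in the conditioning environment; /b/ is a voiced stop in word-final position, so it devoices to [p].
Result: [banasitnakmemuip].

banasitnakmemuip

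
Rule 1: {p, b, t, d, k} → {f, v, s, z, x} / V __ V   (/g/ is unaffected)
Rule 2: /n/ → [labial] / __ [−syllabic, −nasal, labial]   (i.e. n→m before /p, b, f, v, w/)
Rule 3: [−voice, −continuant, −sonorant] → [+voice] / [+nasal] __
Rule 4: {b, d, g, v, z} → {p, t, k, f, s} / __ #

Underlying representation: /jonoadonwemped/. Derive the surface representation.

jonoazomwembet

Rule 1 (intervocalic spirantization): /d/ is a stop between vowels /a/ and /o/, so it spirantizes to the fricative [z]. /jonoadonwemped/ → jonoazonwemped.
Rule 2 (nasal place assimilation): /n/ precedes the labial consonant /w/, so it assimilates in place to [m]. /jonoazonwemped/ → jonoazomwemped.
Rule 3 (post-nasal voicing): /p/ is a voiceless stop immediately after the nasal /m/, so it voices to [b]. /jonoazomwemped/ → jonoazomwembed.
Rule 4 (final devoicing): /d/ is a voiced obstruent in word-final position, so it devoices to [t]. /jonoazomwembed/ → jonoazomwembet.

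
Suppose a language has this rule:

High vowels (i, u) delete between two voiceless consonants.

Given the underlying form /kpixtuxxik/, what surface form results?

kpxtxxk

/i/ is a high vowel flanked by voiceless consonants /p/ and /x/, so it deletes.
/u/ is a high vowel flanked by voiceless consonants /t/ and /x/, so it deletes.
/i/ is a high vowel flanked by voiceless consonants /x/ and /k/, so it deletes.
Surface form: [kpxtxxk].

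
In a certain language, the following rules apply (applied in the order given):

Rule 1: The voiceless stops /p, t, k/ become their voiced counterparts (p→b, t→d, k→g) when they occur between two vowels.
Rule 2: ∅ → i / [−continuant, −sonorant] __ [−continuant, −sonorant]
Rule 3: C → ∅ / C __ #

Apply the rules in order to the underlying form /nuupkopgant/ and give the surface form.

Rule 1 (intervocalic voicing): no segment meets the environment; /nuupkopgant/ is unchanged.
Rule 2 (stop-cluster i-epenthesis): /p/ and /k/ form a stop–stop cluster, so [i] is inserted between them. /p/ and /g/ form a stop–stop cluster, so [i] is inserted between them. /nuupkopgant/ → nuupikopigant.
Rule 3 (final cluster simplification): /t/ is the second consonant of a word-final cluster /nt/, so it deletes. /nuupikopigant/ → nuupikopigan.

nuupikopigan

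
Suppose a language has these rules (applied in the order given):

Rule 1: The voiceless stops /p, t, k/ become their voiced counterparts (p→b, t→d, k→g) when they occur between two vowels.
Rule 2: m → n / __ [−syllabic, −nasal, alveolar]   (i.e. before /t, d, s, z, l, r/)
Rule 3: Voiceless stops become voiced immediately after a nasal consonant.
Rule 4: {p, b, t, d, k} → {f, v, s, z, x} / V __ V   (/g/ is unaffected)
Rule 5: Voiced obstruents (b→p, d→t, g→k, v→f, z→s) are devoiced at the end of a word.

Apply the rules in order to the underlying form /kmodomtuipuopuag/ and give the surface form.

kmozonduivuovuak

Rule 1 (intervocalic voicing): /p/ is a voiceless stop between vowels /i/ and /u/, so it voices to [b]. /p/ is a voiceless stop between vowels /o/ and /u/, so it voices to [b]. /kmodomtuipuopuag/ → kmodomtuibuobuag.
Rule 2 (nasal place assimilation): /m/ precedes the alveolar consonant /t/, so it assimilates in place to [n]. /kmodomtuibuobuag/ → kmodontuibuobuag.
Rule 3 (post-nasal voicing): /t/ is a voiceless stop immediately after the nasal /n/, so it voices to [d]. /kmodontuibuobuag/ → kmodonduibuobuag.
Rule 4 (intervocalic spirantization): /d/ is a stop between vowels /o/ and /o/, so it spirantizes to the fricative [z]. /b/ is a stop between vowels /i/ and /u/, so it spirantizes to the fricative [v]. /b/ is a stop between vowels /o/ and /u/, so it spirantizes to the fricative [v]. /kmodonduibuobuag/ → kmozonduivuovuag.
Rule 5 (final devoicing): /g/ is a voiced obstruent in word-final position, so it devoices to [k]. /kmozonduivuovuag/ → kmozonduivuovuak.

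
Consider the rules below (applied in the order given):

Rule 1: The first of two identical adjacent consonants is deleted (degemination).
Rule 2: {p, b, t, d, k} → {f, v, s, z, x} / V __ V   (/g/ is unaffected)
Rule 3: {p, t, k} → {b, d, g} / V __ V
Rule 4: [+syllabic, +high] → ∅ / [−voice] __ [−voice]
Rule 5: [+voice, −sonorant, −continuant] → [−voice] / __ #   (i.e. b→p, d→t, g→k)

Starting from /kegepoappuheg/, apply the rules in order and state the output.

kegefoafhek

Rule 1 (degemination): /pp/ is a geminate; the first /p/ deletes. /kegepoappuheg/ → kegepoapuheg.
Rule 2 (intervocalic spirantization): /p/ is a stop between vowels /e/ and /o/, so it spirantizes to the fricative [f]. /p/ is a stop between vowels /a/ and /u/, so it spirantizes to the fricative [f]. /kegepoapuheg/ → kegefoafuheg.
Rule 3 (intervocalic voicing): no segment meets the environment; /kegefoafuheg/ is unchanged.
Rule 4 (high vowel syncope): /u/ is a high vowel flanked by voiceless consonants /f/ and /h/, so it deletes. /kegefoafuheg/ → kegefoafheg.
Rule 5 (final devoicing): /g/ is a voiced stop in word-final position, so it devoices to [k]. /kegefoafheg/ → kegefoafhek.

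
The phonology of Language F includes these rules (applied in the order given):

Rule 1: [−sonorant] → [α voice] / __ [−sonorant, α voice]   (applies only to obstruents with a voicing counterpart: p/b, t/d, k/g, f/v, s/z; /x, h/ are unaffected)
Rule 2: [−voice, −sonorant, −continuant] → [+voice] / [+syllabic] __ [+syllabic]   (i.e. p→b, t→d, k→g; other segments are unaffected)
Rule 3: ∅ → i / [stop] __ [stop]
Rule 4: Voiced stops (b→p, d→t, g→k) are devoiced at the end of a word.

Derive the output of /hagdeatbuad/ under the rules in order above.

Rule 1 (regressive voicing assimilation): /t/ precedes the voiced obstruent /b/, so it voices to [d] by assimilation. /hagdeatbuad/ → hagdeadbuad.
Rule 2 (intervocalic voicing): no segment meets the environment; /hagdeadbuad/ is unchanged.
Rule 3 (stop-cluster i-epenthesis): /g/ and /d/ form a stop–stop cluster, so [i] is inserted between them. /d/ and /b/ form a stop–stop cluster, so [i] is inserted between them. /hagdeadbuad/ → hagideadibuad.
Rule 4 (final devoicing): /d/ is a voiced stop in word-final position, so it devoices to [t]. /hagideadibuad/ → hagideadibuat.

hagideadibuat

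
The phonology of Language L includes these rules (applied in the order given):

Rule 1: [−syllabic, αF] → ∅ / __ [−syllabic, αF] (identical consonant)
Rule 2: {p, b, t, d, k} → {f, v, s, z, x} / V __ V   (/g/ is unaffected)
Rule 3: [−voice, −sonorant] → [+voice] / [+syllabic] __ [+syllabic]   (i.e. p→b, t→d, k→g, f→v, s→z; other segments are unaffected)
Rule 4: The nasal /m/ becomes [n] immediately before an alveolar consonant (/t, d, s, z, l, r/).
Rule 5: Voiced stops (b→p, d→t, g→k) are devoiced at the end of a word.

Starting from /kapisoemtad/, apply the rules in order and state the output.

Rule 1 (degemination): no segment meets the environment; /kapisoemtad/ is unchanged.
Rule 2 (intervocalic spirantization): /p/ is a stop between vowels /a/ and /i/, so it spirantizes to the fricative [f]. /kapisoemtad/ → kafisoemtad.
Rule 3 (intervocalic voicing): /f/ is a voiceless obstruent between vowels /a/ and /i/, so it voices to [v]. /s/ is a voiceless obstruent between vowels /i/ and /o/, so it voices to [z]. /kafisoemtad/ → kavizoemtad.
Rule 4 (nasal place assimilation): /m/ precedes the alveolar consonant /t/, so it assimilates in place to [n]. /kavizoemtad/ → kavizoentad.
Rule 5 (final devoicing): /d/ is a voiced stop in word-final position, so it devoices to [t]. /kavizoentad/ → kavizoentat.

kavizoentat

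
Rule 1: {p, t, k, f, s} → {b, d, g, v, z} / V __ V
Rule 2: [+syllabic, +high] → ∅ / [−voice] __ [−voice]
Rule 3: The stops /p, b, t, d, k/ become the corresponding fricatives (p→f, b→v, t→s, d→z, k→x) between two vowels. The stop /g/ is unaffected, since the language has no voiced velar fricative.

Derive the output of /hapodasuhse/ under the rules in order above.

Rule 1 (intervocalic voicing): /p/ is a voiceless obstruent between vowels /a/ and /o/, so it voices to [b]. /s/ is a voiceless obstruent between vowels /a/ and /u/, so it voices to [z]. /hapodasuhse/ → habodazuhse.
Rule 2 (high vowel syncope): no segment meets the environment; /habodazuhse/ is unchanged.
Rule 3 (intervocalic spirantization): /b/ is a stop between vowels /a/ and /o/, so it spirantizes to the fricative [v]. /d/ is a stop between vowels /o/ and /a/, so it spirantizes to the fricative [z]. /habodazuhse/ → havozazuhse.

havozazuhse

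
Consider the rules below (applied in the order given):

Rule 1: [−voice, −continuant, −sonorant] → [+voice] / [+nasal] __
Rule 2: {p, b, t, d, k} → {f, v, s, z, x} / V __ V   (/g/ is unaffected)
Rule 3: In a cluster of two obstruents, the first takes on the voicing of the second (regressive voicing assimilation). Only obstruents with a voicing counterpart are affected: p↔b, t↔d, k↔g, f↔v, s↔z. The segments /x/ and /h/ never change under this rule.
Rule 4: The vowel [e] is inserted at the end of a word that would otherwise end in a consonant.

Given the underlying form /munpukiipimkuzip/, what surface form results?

Rule 1 (post-nasal voicing): /p/ is a voiceless stop immediately after the nasal /n/, so it voices to [b]. /k/ is a voiceless stop immediately after the nasal /m/, so it voices to [g]. /munpukiipimkuzip/ → munbukiipimguzip.
Rule 2 (intervocalic spirantization): /k/ is a stop between vowels /u/ and /i/, so it spirantizes to the fricative [x]. /p/ is a stop between vowels /i/ and /i/, so it spirantizes to the fricative [f]. /munbukiipimguzip/ → munbuxiifimguzip.
Rule 3 (regressive voicing assimilation): no segment meets the environment; /munbuxiifimguzip/ is unchanged.
Rule 4 (final e-epenthesis): the form ends in the consonant /p/, so [e] is inserted word-finally. /munbuxiifimguzip/ → munbuxiifimguzipe.

munbuxiifimguzipe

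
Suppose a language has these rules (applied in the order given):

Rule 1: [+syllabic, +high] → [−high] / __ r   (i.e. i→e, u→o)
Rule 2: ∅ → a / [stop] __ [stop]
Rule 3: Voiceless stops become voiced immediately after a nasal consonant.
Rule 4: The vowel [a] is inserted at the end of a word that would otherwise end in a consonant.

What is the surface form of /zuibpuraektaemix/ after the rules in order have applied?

zuibaporaekataemixa

Rule 1 (pre-rhotic lowering): /u/ is a high vowel immediately before /r/, so it lowers to [o]. /zuibpuraektaemix/ → zuibporaektaemix.
Rule 2 (stop-cluster a-epenthesis): /b/ and /p/ form a stop–stop cluster, so [a] is inserted between them. /k/ and /t/ form a stop–stop cluster, so [a] is inserted between them. /zuibporaektaemix/ → zuibaporaekataemix.
Rule 3 (post-nasal voicing): no segment meets the environment; /zuibaporaekataemix/ is unchanged.
Rule 4 (final a-epenthesis): the form ends in the consonant /x/, so [a] is inserted word-finally. /zuibaporaekataemix/ → zuibaporaekataemixa.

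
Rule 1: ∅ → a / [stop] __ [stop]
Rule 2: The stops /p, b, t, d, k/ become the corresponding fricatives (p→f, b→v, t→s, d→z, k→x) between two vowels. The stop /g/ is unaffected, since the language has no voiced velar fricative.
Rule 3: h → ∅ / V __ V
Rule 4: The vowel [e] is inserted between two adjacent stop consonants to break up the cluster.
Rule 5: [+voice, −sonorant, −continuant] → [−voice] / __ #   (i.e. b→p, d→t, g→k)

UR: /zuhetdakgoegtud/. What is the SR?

zuesazaxagoegasut

Rule 1 (stop-cluster a-epenthesis): /t/ and /d/ form a stop–stop cluster, so [a] is inserted between them. /k/ and /g/ form a stop–stop cluster, so [a] is inserted between them. /g/ and /t/ form a stop–stop cluster, so [a] is inserted between them. /zuhetdakgoegtud/ → zuhetadakagoegatud.
Rule 2 (intervocalic spirantization): /t/ is a stop between vowels /e/ and /a/, so it spirantizes to the fricative [s]. /d/ is a stop between vowels /a/ and /a/, so it spirantizes to the fricative [z]. /k/ is a stop between vowels /a/ and /a/, so it spirantizes to the fricative [x]. /t/ is a stop between vowels /a/ and /u/, so it spirantizes to the fricative [s]. /zuhetadakagoegatud/ → zuhesazaxagoegasud.
Rule 3 (intervocalic h-deletion): /h/ occurs between vowels /u/ and /e/, so it deletes. /zuhesazaxagoegasud/ → zuesazaxagoegasud.
Rule 4 (stop-cluster e-epenthesis): no segment meets the environment; /zuesazaxagoegasud/ is unchanged.
Rule 5 (final devoicing): /d/ is a voiced stop in word-final position, so it devoices to [t]. /zuesazaxagoegasud/ → zuesazaxagoegasut.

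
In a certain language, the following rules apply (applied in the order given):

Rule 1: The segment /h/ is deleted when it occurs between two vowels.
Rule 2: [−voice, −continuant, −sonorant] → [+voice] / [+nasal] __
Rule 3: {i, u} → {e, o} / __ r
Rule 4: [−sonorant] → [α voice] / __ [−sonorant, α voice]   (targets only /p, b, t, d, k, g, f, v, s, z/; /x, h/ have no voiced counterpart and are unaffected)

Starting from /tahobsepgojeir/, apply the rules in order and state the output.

Rule 1 (intervocalic h-deletion): /h/ occurs between vowels /a/ and /o/, so it deletes. /tahobsepgojeir/ → taobsepgojeir.
Rule 2 (post-nasal voicing): no segment meets the environment; /taobsepgojeir/ is unchanged.
Rule 3 (pre-rhotic lowering): /i/ is a high vowel immediately before /r/, so it lowers to [e]. /taobsepgojeir/ → taobsepgojeer.
Rule 4 (regressive voicing assimilation): /b/ precedes the voiceless obstruent /s/, so it devoices to [p] by assimilation. /p/ precedes the voiced obstruent /g/, so it voices to [b] by assimilation. /taobsepgojeer/ → taopsebgojeer.

taopsebgojeer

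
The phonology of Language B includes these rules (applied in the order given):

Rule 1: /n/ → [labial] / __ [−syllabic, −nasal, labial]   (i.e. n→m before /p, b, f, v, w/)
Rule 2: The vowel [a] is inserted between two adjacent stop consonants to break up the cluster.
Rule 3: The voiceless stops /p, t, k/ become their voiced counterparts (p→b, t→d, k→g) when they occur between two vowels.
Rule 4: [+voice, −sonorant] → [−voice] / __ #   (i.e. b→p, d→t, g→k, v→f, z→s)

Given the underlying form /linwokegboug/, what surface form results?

limwogegabouk

Rule 1 (nasal place assimilation): /n/ precedes the labial consonant /w/, so it assimilates in place to [m]. /linwokegboug/ → limwokegboug.
Rule 2 (stop-cluster a-epenthesis): /g/ and /b/ form a stop–stop cluster, so [a] is inserted between them. /limwokegboug/ → limwokegaboug.
Rule 3 (intervocalic voicing): /k/ is a voiceless stop between vowels /o/ and /e/, so it voices to [g]. /limwokegaboug/ → limwogegaboug.
Rule 4 (final devoicing): /g/ is a voiced obstruent in word-final position, so it devoices to [k]. /limwogegaboug/ → limwogegabouk.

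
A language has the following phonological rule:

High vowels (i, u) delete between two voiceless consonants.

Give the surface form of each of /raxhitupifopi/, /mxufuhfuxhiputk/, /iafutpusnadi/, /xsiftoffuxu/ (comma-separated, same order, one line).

raxhtpfopi, mxfhfxhptk, iaftpsnadi, xsftoffxu

/raxhitupifopi/: /i/ is a high vowel flanked by voiceless consonants /h/ and /t/, so it deletes. /u/ is a high vowel flanked by voiceless consonants /t/ and /p/, so it deletes. /i/ is a high vowel flanked by voiceless consonants /p/ and /f/, so it deletes. → [raxhtpfopi].
/mxufuhfuxhiputk/: /u/ is a high vowel flanked by voiceless consonants /x/ and /f/, so it deletes. /u/ is a high vowel flanked by voiceless consonants /f/ and /h/, so it deletes. /u/ is a high vowel flanked by voiceless consonants /f/ and /x/, so it deletes. /i/ is a high vowel flanked by voiceless consonants /h/ and /p/, so it deletes. /u/ is a high vowel flanked by voiceless consonants /p/ and /t/, so it deletes. → [mxfhfxhptk].
/iafutpusnadi/: /u/ is a high vowel flanked by voiceless consonants /f/ and /t/, so it deletes. /u/ is a high vowel flanked by voiceless consonants /p/ and /s/, so it deletes. → [iaftpsnadi].
/xsiftoffuxu/: /i/ is a high vowel flanked by voiceless consonants /s/ and /f/, so it deletes. /u/ is a high vowel flanked by voiceless consonants /f/ and /x/, so it deletes. → [xsftoffxu].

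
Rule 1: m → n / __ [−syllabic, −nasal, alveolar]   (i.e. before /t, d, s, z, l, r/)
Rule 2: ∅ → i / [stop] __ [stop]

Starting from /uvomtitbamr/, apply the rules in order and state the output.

uvontitibanr

Rule 1 (nasal place assimilation): /m/ precedes the alveolar consonant /t/, so it assimilates in place to [n]. /m/ precedes the alveolar consonant /r/, so it assimilates in place to [n]. /uvomtitbamr/ → uvontitbanr.
Rule 2 (stop-cluster i-epenthesis): /t/ and /b/ form a stop–stop cluster, so [i] is inserted between them. /uvontitbanr/ → uvontitibanr.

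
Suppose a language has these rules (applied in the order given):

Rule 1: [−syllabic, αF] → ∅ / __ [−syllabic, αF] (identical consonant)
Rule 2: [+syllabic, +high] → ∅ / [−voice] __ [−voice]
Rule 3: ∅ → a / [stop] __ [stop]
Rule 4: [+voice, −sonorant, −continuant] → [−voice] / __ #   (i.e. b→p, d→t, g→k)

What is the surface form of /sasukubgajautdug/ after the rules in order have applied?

saskubagajautaduk

Rule 1 (degemination): no segment meets the environment; /sasukubgajautdug/ is unchanged.
Rule 2 (high vowel syncope): /u/ is a high vowel flanked by voiceless consonants /s/ and /k/, so it deletes. /sasukubgajautdug/ → saskubgajautdug.
Rule 3 (stop-cluster a-epenthesis): /b/ and /g/ form a stop–stop cluster, so [a] is inserted between them. /t/ and /d/ form a stop–stop cluster, so [a] is inserted between them. /saskubgajautdug/ → saskubagajautadug.
Rule 4 (final devoicing): /g/ is a voiced stop in word-final position, so it devoices to [k]. /saskubagajautadug/ → saskubagajautaduk.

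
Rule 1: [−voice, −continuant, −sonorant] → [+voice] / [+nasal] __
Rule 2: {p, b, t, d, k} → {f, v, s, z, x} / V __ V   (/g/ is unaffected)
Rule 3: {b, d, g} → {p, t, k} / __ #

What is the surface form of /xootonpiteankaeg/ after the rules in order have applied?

Rule 1 (post-nasal voicing): /p/ is a voiceless stop immediately after the nasal /n/, so it voices to [b]. /k/ is a voiceless stop immediately after the nasal /n/, so it voices to [g]. /xootonpiteankaeg/ → xootonbiteangaeg.
Rule 2 (intervocalic spirantization): /t/ is a stop between vowels /o/ and /o/, so it spirantizes to the fricative [s]. /t/ is a stop between vowels /i/ and /e/, so it spirantizes to the fricative [s]. /xootonbiteangaeg/ → xoosonbiseangaeg.
Rule 3 (final devoicing): /g/ is a voiced stop in word-final position, so it devoices to [k]. /xoosonbiseangaeg/ → xoosonbiseangaek.

xoosonbiseangaek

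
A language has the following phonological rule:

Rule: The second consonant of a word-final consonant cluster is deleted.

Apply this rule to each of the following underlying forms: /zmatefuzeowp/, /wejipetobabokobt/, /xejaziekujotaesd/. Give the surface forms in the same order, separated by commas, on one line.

/zmatefuzeowp/: /p/ is the second consonant of a word-final cluster /wp/, so it deletes. → [zmatefuzeow].
/wejipetobabokobt/: /t/ is the second consonant of a word-final cluster /bt/, so it deletes. → [wejipetobabokob].
/xejaziekujotaesd/: /d/ is the second consonant of a word-final cluster /sd/, so it deletes. → [xejaziekujotaes].

zmatefuzeow, wejipetobabokob, xejaziekujotaes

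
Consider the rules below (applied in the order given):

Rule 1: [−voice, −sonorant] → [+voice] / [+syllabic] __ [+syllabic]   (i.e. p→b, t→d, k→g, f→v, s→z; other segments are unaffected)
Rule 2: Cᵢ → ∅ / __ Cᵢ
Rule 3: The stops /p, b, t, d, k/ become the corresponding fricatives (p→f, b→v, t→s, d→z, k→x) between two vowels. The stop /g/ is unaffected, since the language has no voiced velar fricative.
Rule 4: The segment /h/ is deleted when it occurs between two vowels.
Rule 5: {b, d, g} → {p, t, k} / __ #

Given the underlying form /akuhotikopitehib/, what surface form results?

aguozigovizeip

Rule 1 (intervocalic voicing): /k/ is a voiceless obstruent between vowels /a/ and /u/, so it voices to [g]. /t/ is a voiceless obstruent between vowels /o/ and /i/, so it voices to [d]. /k/ is a voiceless obstruent between vowels /i/ and /o/, so it voices to [g]. /p/ is a voiceless obstruent between vowels /o/ and /i/, so it voices to [b]. /t/ is a voiceless obstruent between vowels /i/ and /e/, so it voices to [d]. /akuhotikopitehib/ → aguhodigobidehib.
Rule 2 (degemination): no segment meets the environment; /aguhodigobidehib/ is unchanged.
Rule 3 (intervocalic spirantization): /d/ is a stop between vowels /o/ and /i/, so it spirantizes to the fricative [z]. /b/ is a stop between vowels /o/ and /i/, so it spirantizes to the fricative [v]. /d/ is a stop between vowels /i/ and /e/, so it spirantizes to the fricative [z]. /aguhodigobidehib/ → aguhozigovizehib.
Rule 4 (intervocalic h-deletion): /h/ occurs between vowels /u/ and /o/, so it deletes. /h/ occurs between vowels /e/ and /i/, so it deletes. /aguhozigovizehib/ → aguozigovizeib.
Rule 5 (final devoicing): /b/ is a voiced stop in word-final position, so it devoices to [p]. /aguozigovizeib/ → aguozigovizeip.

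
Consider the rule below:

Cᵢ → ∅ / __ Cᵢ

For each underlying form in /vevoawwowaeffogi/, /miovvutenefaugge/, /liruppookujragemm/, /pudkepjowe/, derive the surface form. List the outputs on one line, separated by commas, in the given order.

/vevoawwowaeffogi/: /ww/ is a geminate; the first /w/ deletes. /ff/ is a geminate; the first /f/ deletes. → [vevoawowaefogi].
/miovvutenefaugge/: /vv/ is a geminate; the first /v/ deletes. /gg/ is a geminate; the first /g/ deletes. → [miovutenefauge].
/liruppookujragemm/: /pp/ is a geminate; the first /p/ deletes. /mm/ is a geminate; the first /m/ deletes. → [lirupookujragem].
/pudkepjowe/: the rule's environment is not met; surfaces unchanged as [pudkepjowe].

vevoawowaefogi, miovutenefauge, lirupookujragem, pudkepjowe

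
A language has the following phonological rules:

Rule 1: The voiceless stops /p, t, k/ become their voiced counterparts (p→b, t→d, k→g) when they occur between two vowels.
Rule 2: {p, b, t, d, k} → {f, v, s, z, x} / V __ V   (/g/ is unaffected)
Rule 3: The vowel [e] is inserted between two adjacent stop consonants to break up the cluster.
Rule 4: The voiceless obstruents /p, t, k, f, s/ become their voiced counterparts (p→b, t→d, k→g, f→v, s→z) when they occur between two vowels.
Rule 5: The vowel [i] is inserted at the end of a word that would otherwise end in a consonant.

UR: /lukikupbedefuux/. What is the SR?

Rule 1 (intervocalic voicing): /k/ is a voiceless stop between vowels /u/ and /i/, so it voices to [g]. /k/ is a voiceless stop between vowels /i/ and /u/, so it voices to [g]. /lukikupbedefuux/ → lugigupbedefuux.
Rule 2 (intervocalic spirantization): /d/ is a stop between vowels /e/ and /e/, so it spirantizes to the fricative [z]. /lugigupbedefuux/ → lugigupbezefuux.
Rule 3 (stop-cluster e-epenthesis): /p/ and /b/ form a stop–stop cluster, so [e] is inserted between them. /lugigupbezefuux/ → lugigupebezefuux.
Rule 4 (intervocalic voicing): /p/ is a voiceless obstruent between vowels /u/ and /e/, so it voices to [b]. /f/ is a voiceless obstruent between vowels /e/ and /u/, so it voices to [v]. /lugigupebezefuux/ → lugigubebezevuux.
Rule 5 (final i-epenthesis): the form ends in the consonant /x/, so [i] is inserted word-finally. /lugigubebezevuux/ → lugigubebezevuuxi.

lugigubebezevuuxi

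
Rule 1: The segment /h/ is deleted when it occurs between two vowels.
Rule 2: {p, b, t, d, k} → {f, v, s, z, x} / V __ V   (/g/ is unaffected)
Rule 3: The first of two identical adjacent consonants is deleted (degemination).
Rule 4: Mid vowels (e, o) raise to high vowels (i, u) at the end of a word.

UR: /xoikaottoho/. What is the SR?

Rule 1 (intervocalic h-deletion): /h/ occurs between vowels /o/ and /o/, so it deletes. /xoikaottoho/ → xoikaottoo.
Rule 2 (intervocalic spirantization): /k/ is a stop between vowels /i/ and /a/, so it spirantizes to the fricative [x]. /xoikaottoo/ → xoixaottoo.
Rule 3 (degemination): /tt/ is a geminate; the first /t/ deletes. /xoixaottoo/ → xoixaotoo.
Rule 4 (final vowel raising): /o/ is a mid vowel in word-final position, so it raises to [u]. /xoixaotoo/ → xoixaotou.

xoixaotou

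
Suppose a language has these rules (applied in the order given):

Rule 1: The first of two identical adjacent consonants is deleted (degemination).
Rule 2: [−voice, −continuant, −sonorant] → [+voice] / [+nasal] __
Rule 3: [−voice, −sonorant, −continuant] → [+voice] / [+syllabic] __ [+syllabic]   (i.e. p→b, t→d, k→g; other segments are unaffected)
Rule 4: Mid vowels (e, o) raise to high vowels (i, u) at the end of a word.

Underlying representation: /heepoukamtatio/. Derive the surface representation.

Rule 1 (degemination): no segment meets the environment; /heepoukamtatio/ is unchanged.
Rule 2 (post-nasal voicing): /t/ is a voiceless stop immediately after the nasal /m/, so it voices to [d]. /heepoukamtatio/ → heepoukamdatio.
Rule 3 (intervocalic voicing): /p/ is a voiceless stop between vowels /e/ and /o/, so it voices to [b]. /k/ is a voiceless stop between vowels /u/ and /a/, so it voices to [g]. /t/ is a voiceless stop between vowels /a/ and /i/, so it voices to [d]. /heepoukamdatio/ → heebougamdadio.
Rule 4 (final vowel raising): /o/ is a mid vowel in word-final position, so it raises to [u]. /heebougamdadio/ → heebougamdadiu.

heebougamdadiu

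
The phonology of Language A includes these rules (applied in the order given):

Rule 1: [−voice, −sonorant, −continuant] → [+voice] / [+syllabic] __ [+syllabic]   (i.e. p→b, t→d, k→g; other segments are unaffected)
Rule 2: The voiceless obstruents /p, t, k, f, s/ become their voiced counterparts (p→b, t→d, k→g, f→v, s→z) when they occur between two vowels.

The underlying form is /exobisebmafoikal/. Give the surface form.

Rule 1 (intervocalic voicing): /k/ is a voiceless stop between vowels /i/ and /a/, so it voices to [g]. /exobisebmafoikal/ → exobisebmafoigal.
Rule 2 (intervocalic voicing): /s/ is a voiceless obstruent between vowels /i/ and /e/, so it voices to [z]. /f/ is a voiceless obstruent between vowels /a/ and /o/, so it voices to [v]. /exobisebmafoigal/ → exobizebmavoigal.

exobizebmavoigal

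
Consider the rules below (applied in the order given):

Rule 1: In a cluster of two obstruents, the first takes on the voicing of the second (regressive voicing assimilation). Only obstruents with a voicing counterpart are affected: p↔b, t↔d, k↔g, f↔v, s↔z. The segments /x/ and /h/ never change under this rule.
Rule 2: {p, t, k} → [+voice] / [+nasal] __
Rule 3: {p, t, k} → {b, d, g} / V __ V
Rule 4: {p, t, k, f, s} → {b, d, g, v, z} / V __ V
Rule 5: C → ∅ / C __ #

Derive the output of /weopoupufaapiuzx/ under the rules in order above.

Rule 1 (regressive voicing assimilation): /z/ precedes the voiceless obstruent /x/, so it devoices to [s] by assimilation. /weopoupufaapiuzx/ → weopoupufaapiusx.
Rule 2 (post-nasal voicing): no segment meets the environment; /weopoupufaapiusx/ is unchanged.
Rule 3 (intervocalic voicing): /p/ is a voiceless stop between vowels /o/ and /o/, so it voices to [b]. /p/ is a voiceless stop between vowels /u/ and /u/, so it voices to [b]. /p/ is a voiceless stop between vowels /a/ and /i/, so it voices to [b]. /weopoupufaapiusx/ → weoboubufaabiusx.
Rule 4 (intervocalic voicing): /f/ is a voiceless obstruent between vowels /u/ and /a/, so it voices to [v]. /weoboubufaabiusx/ → weoboubuvaabiusx.
Rule 5 (final cluster simplification): /x/ is the second consonant of a word-final cluster /sx/, so it deletes. /weoboubuvaabiusx/ → weoboubuvaabius.

weoboubuvaabius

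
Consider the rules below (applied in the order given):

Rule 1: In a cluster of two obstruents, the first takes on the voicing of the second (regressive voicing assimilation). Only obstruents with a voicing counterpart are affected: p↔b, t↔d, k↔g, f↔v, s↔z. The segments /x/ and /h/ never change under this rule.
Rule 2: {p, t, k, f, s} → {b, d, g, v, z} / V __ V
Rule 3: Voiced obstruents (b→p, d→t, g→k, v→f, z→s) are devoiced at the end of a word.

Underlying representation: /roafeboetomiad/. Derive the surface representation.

Rule 1 (regressive voicing assimilation): no segment meets the environment; /roafeboetomiad/ is unchanged.
Rule 2 (intervocalic voicing): /f/ is a voiceless obstruent between vowels /a/ and /e/, so it voices to [v]. /t/ is a voiceless obstruent between vowels /e/ and /o/, so it voices to [d]. /roafeboetomiad/ → roaveboedomiad.
Rule 3 (final devoicing): /d/ is a voiced obstruent in word-final position, so it devoices to [t]. /roaveboedomiad/ → roaveboedomiat.

roaveboedomiat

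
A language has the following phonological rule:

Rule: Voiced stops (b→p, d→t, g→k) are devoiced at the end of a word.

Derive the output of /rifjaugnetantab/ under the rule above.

/b/ is a voiced stop in word-final position, so it devoices to [p].
The other instance of /g/ does not occur in the required environment and remains unchanged.
Surface form: [rifjaugnetantap].

rifjaugnetantap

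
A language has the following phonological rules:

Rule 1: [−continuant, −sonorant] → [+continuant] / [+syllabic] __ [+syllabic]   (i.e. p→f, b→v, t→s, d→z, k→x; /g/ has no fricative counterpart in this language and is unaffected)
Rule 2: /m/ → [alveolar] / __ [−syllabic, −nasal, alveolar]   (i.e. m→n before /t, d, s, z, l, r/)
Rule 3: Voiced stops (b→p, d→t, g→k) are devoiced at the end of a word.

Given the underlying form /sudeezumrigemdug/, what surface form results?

suzeezunrigenduk

Rule 1 (intervocalic spirantization): /d/ is a stop between vowels /u/ and /e/, so it spirantizes to the fricative [z]. /sudeezumrigemdug/ → suzeezumrigemdug.
Rule 2 (nasal place assimilation): /m/ precedes the alveolar consonant /r/, so it assimilates in place to [n]. /m/ precedes the alveolar consonant /d/, so it assimilates in place to [n]. /suzeezumrigemdug/ → suzeezunrigendug.
Rule 3 (final devoicing): /g/ is a voiced stop in word-final position, so it devoices to [k]. /suzeezunrigendug/ → suzeezunrigenduk.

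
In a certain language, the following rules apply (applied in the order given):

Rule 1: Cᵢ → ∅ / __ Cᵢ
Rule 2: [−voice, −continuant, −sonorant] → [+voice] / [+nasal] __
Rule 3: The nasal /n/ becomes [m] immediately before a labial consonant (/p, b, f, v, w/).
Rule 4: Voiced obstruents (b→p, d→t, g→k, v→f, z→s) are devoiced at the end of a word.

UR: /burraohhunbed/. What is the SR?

Rule 1 (degemination): /rr/ is a geminate; the first /r/ deletes. /hh/ is a geminate; the first /h/ deletes. /burraohhunbed/ → buraohunbed.
Rule 2 (post-nasal voicing): no segment meets the environment; /buraohunbed/ is unchanged.
Rule 3 (nasal place assimilation): /n/ precedes the labial consonant /b/, so it assimilates in place to [m]. /buraohunbed/ → buraohumbed.
Rule 4 (final devoicing): /d/ is a voiced obstruent in word-final position, so it devoices to [t]. /buraohumbed/ → buraohumbet.

buraohumbet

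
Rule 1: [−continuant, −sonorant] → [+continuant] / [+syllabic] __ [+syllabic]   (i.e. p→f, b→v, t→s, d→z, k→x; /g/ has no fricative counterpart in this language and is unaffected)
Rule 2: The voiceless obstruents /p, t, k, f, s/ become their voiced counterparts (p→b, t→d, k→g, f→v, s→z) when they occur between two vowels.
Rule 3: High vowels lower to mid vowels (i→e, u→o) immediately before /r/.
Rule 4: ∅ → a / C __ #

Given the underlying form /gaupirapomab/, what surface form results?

Rule 1 (intervocalic spirantization): /p/ is a stop between vowels /u/ and /i/, so it spirantizes to the fricative [f]. /p/ is a stop between vowels /a/ and /o/, so it spirantizes to the fricative [f]. /gaupirapomab/ → gaufirafomab.
Rule 2 (intervocalic voicing): /f/ is a voiceless obstruent between vowels /u/ and /i/, so it voices to [v]. /f/ is a voiceless obstruent between vowels /a/ and /o/, so it voices to [v]. /gaufirafomab/ → gauviravomab.
Rule 3 (pre-rhotic lowering): /i/ is a high vowel immediately before /r/, so it lowers to [e]. /gauviravomab/ → gauveravomab.
Rule 4 (final a-epenthesis): the form ends in the consonant /b/, so [a] is inserted word-finally. /gauveravomab/ → gauveravomaba.

gauveravomaba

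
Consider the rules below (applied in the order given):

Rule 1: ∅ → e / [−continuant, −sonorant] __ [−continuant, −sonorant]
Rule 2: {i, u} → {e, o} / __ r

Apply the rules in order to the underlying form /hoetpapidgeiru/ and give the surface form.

hoetepapidegeeru

Rule 1 (stop-cluster e-epenthesis): /t/ and /p/ form a stop–stop cluster, so [e] is inserted between them. /d/ and /g/ form a stop–stop cluster, so [e] is inserted between them. /hoetpapidgeiru/ → hoetepapidegeiru.
Rule 2 (pre-rhotic lowering): /i/ is a high vowel immediately before /r/, so it lowers to [e]. /hoetepapidegeiru/ → hoetepapidegeeru.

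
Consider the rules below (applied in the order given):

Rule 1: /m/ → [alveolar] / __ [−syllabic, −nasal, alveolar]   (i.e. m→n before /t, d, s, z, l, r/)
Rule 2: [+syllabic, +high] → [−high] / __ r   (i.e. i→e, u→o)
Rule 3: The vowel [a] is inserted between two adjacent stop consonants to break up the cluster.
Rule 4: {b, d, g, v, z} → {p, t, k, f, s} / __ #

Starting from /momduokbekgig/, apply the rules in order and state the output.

Rule 1 (nasal place assimilation): /m/ precedes the alveolar consonant /d/, so it assimilates in place to [n]. /momduokbekgig/ → monduokbekgig.
Rule 2 (pre-rhotic lowering): no segment meets the environment; /monduokbekgig/ is unchanged.
Rule 3 (stop-cluster a-epenthesis): /k/ and /b/ form a stop–stop cluster, so [a] is inserted between them. /k/ and /g/ form a stop–stop cluster, so [a] is inserted between them. /monduokbekgig/ → monduokabekagig.
Rule 4 (final devoicing): /g/ is a voiced obstruent in word-final position, so it devoices to [k]. /monduokabekagig/ → monduokabekagik.

monduokabekagik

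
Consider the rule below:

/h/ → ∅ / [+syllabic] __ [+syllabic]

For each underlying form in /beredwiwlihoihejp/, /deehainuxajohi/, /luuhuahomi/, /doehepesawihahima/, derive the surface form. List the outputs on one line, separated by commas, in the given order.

/beredwiwlihoihejp/: /h/ occurs between vowels /i/ and /o/, so it deletes. /h/ occurs between vowels /i/ and /e/, so it deletes. → [beredwiwlioiejp].
/deehainuxajohi/: /h/ occurs between vowels /e/ and /a/, so it deletes. /h/ occurs between vowels /o/ and /i/, so it deletes. → [deeainuxajoi].
/luuhuahomi/: /h/ occurs between vowels /u/ and /u/, so it deletes. /h/ occurs between vowels /a/ and /o/, so it deletes. → [luuuaomi].
/doehepesawihahima/: /h/ occurs between vowels /e/ and /e/, so it deletes. /h/ occurs between vowels /i/ and /a/, so it deletes. /h/ occurs between vowels /a/ and /i/, so it deletes. → [doeepesawiaima].

beredwiwlioiejp, deeainuxajoi, luuuaomi, doeepesawiaima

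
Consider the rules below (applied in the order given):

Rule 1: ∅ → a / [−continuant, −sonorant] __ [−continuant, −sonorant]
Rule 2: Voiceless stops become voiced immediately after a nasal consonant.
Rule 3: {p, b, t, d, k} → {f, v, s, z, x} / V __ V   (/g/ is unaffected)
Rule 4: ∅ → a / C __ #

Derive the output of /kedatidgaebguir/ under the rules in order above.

Rule 1 (stop-cluster a-epenthesis): /d/ and /g/ form a stop–stop cluster, so [a] is inserted between them. /b/ and /g/ form a stop–stop cluster, so [a] is inserted between them. /kedatidgaebguir/ → kedatidagaebaguir.
Rule 2 (post-nasal voicing): no segment meets the environment; /kedatidagaebaguir/ is unchanged.
Rule 3 (intervocalic spirantization): /d/ is a stop between vowels /e/ and /a/, so it spirantizes to the fricative [z]. /t/ is a stop between vowels /a/ and /i/, so it spirantizes to the fricative [s]. /d/ is a stop between vowels /i/ and /a/, so it spirantizes to the fricative [z]. /b/ is a stop between vowels /e/ and /a/, so it spirantizes to the fricative [v]. /kedatidagaebaguir/ → kezasizagaevaguir.
Rule 4 (final a-epenthesis): the form ends in the consonant /r/, so [a] is inserted word-finally. /kezasizagaevaguir/ → kezasizagaevaguira.

kezasizagaevaguira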